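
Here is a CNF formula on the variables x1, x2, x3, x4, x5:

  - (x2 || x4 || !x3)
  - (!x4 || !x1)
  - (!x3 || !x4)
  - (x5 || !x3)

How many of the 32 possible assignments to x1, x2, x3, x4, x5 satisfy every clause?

Case analysis on x3 and x4:
  x3=T, x4=T: a clause becomes empty — 0.
  x3=T, x4=F: remaining (x1,x2,x5) ∈ {(F,T,T); (T,T,T)} — 2.
  x3=F, x4=T: remaining (x1,x2,x5) ∈ {(F,F,F); (F,F,T); (F,T,F); (F,T,T)} — 4.
  x3=F, x4=F: x1, x2, x5 free → 2^3 = 8.
Total: 0 + 2 + 4 + 8 = 14.

14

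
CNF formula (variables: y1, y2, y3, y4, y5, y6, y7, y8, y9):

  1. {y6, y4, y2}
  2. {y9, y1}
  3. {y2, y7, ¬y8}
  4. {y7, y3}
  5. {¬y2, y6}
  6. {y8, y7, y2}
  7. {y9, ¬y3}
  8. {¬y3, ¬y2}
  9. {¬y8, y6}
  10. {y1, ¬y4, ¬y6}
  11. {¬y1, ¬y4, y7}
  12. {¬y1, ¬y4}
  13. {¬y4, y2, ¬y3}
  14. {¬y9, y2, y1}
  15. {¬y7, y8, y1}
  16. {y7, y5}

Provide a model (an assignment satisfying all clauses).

Branch on y1: take y1 = True.
  then y4 is forced to False.
Try y2 = True.
  then y6 is forced to True.
  then y3 is forced to False.
  then y7 is forced to True.
y5, y8, y9 are now unconstrained; take y5 = False, y8 = True, y9 = False.

y1 = True, y2 = True, y3 = False, y4 = False, y5 = False, y6 = True, y7 = True, y8 = True, y9 = False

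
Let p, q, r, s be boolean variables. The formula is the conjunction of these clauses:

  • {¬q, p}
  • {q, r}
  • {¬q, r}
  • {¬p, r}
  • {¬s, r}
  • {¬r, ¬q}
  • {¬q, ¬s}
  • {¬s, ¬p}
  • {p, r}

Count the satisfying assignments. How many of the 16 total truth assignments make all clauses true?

3

Satisfying assignments:
  p=F q=F r=T s=F
  p=F q=F r=T s=T
  p=T q=F r=T s=F
Count: 3.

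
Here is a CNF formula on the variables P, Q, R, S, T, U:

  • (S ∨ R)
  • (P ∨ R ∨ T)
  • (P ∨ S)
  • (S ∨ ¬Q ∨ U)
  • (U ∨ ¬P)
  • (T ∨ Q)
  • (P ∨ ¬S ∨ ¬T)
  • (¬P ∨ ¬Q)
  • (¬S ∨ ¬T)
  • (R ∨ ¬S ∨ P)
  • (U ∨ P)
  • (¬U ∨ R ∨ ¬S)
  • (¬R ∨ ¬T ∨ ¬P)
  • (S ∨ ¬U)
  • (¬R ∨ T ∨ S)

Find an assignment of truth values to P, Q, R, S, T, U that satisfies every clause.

P=0, Q=1, R=1, S=1, T=0, U=1

Set P = False and propagate.
  then S is forced to True.
  then T is forced to False.
  then R is forced to True.
  then Q is forced to True.
  then U is forced to True.
Check each clause:
  1. (S ∨ R) — R is true.
  2. (P ∨ R ∨ T) — R is true.
  3. (S ∨ P) — S is true.
  4. (S ∨ U ∨ ¬Q) — S is true.
  5. (¬P ∨ U) — ¬P is true.
  6. (Q ∨ T) — Q is true.
  7. (¬T ∨ ¬S ∨ P) — ¬T is true.
  8. (¬P ∨ ¬Q) — ¬P is true.
  9. (¬S ∨ ¬T) — ¬T is true.
  10. (P ∨ ¬S ∨ R) — R is true.
  11. (U ∨ P) — U is true.
  12. (R ∨ ¬S ∨ ¬U) — R is true.
  13. (¬R ∨ ¬P ∨ ¬T) — ¬T is true.
  14. (¬U ∨ S) — S is true.
  15. (¬R ∨ T ∨ S) — S is true.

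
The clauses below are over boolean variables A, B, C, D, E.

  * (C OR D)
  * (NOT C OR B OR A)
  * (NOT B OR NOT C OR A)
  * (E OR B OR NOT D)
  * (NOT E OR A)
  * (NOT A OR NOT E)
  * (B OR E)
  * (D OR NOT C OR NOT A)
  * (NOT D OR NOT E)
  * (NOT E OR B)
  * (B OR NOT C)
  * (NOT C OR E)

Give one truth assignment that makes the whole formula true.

A = True, B = True, C = False, D = True, E = False

Branch on A: take A = True.
  then E is forced to False.
  then B is forced to True.
  then C is forced to False.
  then D is forced to True.
Check each clause:
  1. (C OR D) — D is true.
  2. (A OR NOT C OR B) — A is true.
  3. (A OR NOT C OR NOT B) — A is true.
  4. (B OR E OR NOT D) — B is true.
  5. (A OR NOT E) — A is true.
  6. (NOT A OR NOT E) — NOT E is true.
  7. (B OR E) — B is true.
  8. (D OR NOT C OR NOT A) — D is true.
  9. (NOT D OR NOT E) — NOT E is true.
  10. (B OR NOT E) — B is true.
  11. (B OR NOT C) — B is true.
  12. (NOT C OR E) — NOT C is true.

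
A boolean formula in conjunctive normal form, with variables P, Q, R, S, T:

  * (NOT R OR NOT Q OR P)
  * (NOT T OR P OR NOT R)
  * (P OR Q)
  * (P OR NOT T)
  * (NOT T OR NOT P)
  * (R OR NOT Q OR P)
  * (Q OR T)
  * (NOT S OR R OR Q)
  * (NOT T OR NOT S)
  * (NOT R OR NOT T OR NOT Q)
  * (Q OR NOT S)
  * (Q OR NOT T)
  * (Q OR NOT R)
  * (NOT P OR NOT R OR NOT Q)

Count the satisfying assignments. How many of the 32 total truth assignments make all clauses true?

2

Satisfying assignments:
  P=T Q=T R=F S=F T=F
  P=T Q=T R=F S=T T=F
That's 2 in total.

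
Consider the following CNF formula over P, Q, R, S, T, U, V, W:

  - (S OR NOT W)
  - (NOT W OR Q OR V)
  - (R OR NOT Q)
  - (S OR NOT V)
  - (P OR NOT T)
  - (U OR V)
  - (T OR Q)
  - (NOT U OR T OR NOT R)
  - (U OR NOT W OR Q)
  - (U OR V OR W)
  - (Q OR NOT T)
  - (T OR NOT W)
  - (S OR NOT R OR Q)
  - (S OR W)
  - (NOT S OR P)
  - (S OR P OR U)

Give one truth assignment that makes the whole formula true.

P=True, Q=True, R=True, S=True, T=False, U=False, V=True, W=False

Check each clause:
  1. (S OR NOT W) — NOT W is true.
  2. (NOT W OR Q OR V) — NOT W is true.
  3. (R OR NOT Q) — R is true.
  4. (NOT V OR S) — S is true.
  5. (P OR NOT T) — P is true.
  6. (U OR V) — V is true.
  7. (Q OR T) — Q is true.
  8. (NOT R OR NOT U OR T) — NOT U is true.
  9. (U OR Q OR NOT W) — NOT W is true.
  10. (V OR W OR U) — V is true.
  11. (NOT T OR Q) — Q is true.
  12. (T OR NOT W) — NOT W is true.
  13. (S OR NOT R OR Q) — Q is true.
  14. (S OR W) — S is true.
  15. (P OR NOT S) — P is true.
  16. (U OR P OR S) — P is true.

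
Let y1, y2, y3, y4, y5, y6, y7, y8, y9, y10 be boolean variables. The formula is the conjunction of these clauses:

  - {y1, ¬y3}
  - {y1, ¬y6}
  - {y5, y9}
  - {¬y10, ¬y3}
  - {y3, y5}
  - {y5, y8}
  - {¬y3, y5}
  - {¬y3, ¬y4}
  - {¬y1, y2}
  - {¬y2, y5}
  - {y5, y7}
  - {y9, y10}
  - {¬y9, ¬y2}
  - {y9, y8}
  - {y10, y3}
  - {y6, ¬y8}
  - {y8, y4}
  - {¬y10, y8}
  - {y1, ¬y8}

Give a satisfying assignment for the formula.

y1 = True  y2 = True  y3 = False  y4 = True  y5 = True  y6 = True  y7 = False  y8 = True  y9 = False  y10 = True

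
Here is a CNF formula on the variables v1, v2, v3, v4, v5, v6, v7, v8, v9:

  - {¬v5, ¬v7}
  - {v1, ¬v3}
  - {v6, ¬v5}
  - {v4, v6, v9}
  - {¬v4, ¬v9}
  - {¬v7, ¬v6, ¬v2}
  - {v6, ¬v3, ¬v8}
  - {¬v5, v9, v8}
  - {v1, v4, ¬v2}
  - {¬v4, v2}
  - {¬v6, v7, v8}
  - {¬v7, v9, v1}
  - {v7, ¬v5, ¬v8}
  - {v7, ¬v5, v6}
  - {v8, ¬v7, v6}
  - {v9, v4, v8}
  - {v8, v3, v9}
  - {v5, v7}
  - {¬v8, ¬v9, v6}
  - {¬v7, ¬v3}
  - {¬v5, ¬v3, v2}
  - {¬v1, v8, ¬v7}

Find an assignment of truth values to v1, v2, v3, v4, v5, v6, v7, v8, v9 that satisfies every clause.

Set v1 = False and propagate.
  then v3 is forced to False.
Try v2 = False.
  then v4 is forced to False.
Branch on v5: take v5 = False.
  then v7 is forced to True.
  then v9 is forced to True.
For the remaining variables, v6 = True, v8 = False works.

v1 = 0, v2 = 0, v3 = 0, v4 = 0, v5 = 0, v6 = 1, v7 = 1, v8 = 0, v9 = 1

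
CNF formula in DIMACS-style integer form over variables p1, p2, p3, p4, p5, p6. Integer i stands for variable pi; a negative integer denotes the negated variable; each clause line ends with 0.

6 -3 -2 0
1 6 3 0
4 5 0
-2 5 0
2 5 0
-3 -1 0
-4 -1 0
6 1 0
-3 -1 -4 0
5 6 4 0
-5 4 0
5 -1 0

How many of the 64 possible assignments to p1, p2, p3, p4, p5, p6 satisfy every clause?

Satisfying assignments:
  p1=F p2=F p3=F p4=T p5=T p6=T
  p1=F p2=F p3=T p4=T p5=T p6=T
  p1=F p2=T p3=F p4=T p5=T p6=T
  p1=F p2=T p3=T p4=T p5=T p6=T
Count: 4.

4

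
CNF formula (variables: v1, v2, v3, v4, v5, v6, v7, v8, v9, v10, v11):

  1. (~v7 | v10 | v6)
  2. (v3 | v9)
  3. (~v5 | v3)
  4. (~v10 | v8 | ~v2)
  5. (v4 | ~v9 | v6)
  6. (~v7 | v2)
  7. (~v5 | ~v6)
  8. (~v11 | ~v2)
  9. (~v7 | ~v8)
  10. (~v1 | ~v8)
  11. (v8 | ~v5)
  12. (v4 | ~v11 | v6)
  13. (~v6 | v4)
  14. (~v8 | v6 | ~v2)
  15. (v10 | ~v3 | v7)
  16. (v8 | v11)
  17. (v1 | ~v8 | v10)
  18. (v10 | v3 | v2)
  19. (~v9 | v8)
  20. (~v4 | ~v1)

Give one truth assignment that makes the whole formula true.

v1 = F  v2 = F  v3 = T  v4 = T  v5 = F  v6 = F  v7 = F  v8 = F  v9 = F  v10 = T  v11 = T

v5 occurs only negated in the remaining clauses — set v5 = False.
Branch on v1: take v1 = False.
Branch on v2: take v2 = False.
  then v7 is forced to False.
For the remaining variables, v3 = True, v4 = True, v6 = False, v8 = False, v9 = False, v10 = True, v11 = True works.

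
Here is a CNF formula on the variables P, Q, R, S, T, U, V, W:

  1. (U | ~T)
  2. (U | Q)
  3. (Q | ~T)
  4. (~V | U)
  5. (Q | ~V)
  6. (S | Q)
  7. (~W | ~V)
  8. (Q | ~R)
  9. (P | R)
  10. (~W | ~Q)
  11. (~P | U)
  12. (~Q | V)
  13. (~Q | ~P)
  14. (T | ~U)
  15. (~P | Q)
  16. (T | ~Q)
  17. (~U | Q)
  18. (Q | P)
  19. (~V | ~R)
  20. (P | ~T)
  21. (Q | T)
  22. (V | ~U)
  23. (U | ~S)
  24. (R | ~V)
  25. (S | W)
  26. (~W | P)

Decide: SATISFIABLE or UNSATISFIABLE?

Q = True:
  propagation gives W=False, V=True, U=True, P=False; an empty clause results — contradiction.
Q = False:
  propagation gives U=True; an empty clause results — contradiction.
Every branch closes, so no satisfying assignment exists.

UNSATISFIABLE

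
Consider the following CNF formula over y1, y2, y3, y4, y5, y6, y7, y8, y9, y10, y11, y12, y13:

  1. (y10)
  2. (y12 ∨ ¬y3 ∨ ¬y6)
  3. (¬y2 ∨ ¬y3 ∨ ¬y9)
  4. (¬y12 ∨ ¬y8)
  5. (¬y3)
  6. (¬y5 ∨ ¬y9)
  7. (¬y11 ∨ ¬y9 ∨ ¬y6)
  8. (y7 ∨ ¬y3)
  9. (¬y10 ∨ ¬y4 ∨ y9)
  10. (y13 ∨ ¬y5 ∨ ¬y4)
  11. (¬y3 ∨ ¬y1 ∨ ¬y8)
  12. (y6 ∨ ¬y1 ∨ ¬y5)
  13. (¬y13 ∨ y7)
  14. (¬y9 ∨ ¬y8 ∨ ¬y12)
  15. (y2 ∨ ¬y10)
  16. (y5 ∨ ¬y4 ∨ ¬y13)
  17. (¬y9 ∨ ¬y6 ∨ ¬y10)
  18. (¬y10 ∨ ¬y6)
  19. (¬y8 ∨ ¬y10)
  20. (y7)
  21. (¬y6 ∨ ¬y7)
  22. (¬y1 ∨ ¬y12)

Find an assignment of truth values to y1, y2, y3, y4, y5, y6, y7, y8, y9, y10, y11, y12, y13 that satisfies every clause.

y1=0, y2=1, y3=0, y4=0, y5=0, y6=0, y7=1, y8=0, y9=1, y10=1, y11=1, y12=1, y13=1

Unit propagation: (y10) forces y10 = True.
(¬y3) is a unit clause, so y3 = False.
(y2) is a unit clause, so y2 = True.
Unit propagation: (¬y6) forces y6 = False.
(¬y8) is a unit clause, so y8 = False.
(y7) is a unit clause, so y7 = True.
Pure literal: y1 appears only negated; assign y1 = False.
y4 occurs only negated in the remaining clauses — set y4 = False.
Branch on y5: take y5 = False.
y9, y11, y12, y13 are now unconstrained; take y9 = True, y11 = True, y12 = True, y13 = True.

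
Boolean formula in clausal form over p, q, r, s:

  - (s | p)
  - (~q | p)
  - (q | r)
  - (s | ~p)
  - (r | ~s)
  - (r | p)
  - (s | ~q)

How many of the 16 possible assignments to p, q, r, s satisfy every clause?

The models are:
  p=0 q=0 r=1 s=1
  p=1 q=0 r=1 s=1
  p=1 q=1 r=1 s=1
Count: 3.

3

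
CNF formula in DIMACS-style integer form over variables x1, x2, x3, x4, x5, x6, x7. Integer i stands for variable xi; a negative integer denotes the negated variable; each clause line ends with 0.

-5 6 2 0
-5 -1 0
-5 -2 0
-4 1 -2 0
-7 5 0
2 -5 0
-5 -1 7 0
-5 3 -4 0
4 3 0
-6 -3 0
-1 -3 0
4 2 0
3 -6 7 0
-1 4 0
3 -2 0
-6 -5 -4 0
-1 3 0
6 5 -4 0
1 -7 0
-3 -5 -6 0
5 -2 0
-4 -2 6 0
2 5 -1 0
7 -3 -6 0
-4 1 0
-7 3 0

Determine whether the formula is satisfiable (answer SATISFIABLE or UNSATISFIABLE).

UNSATISFIABLE

x5 = True:
  propagation gives x1=False, x2=False; an empty clause results — contradiction.
x5 = False:
  propagation gives x7=False, x2=False, x4=True, x6=True; an empty clause results — contradiction.
Every branch closes, so no satisfying assignment exists.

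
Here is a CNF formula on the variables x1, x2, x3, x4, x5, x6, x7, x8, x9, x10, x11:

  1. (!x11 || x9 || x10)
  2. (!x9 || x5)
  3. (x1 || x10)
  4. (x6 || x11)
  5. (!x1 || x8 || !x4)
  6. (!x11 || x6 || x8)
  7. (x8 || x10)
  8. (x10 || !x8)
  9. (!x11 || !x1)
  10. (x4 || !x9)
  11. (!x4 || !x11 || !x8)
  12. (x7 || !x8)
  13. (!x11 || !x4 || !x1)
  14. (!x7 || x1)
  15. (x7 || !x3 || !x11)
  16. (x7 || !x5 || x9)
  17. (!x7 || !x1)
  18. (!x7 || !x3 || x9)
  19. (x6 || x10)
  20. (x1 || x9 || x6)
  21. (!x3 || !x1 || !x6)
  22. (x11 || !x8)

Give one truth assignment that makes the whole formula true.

x1=False  x2=False  x3=False  x4=False  x5=False  x6=True  x7=False  x8=False  x9=False  x10=True  x11=True

Check each clause:
  1. (x9 || x10 || !x11) — x10 is true.
  2. (x5 || !x9) — !x9 is true.
  3. (x1 || x10) — x10 is true.
  4. (x11 || x6) — x11 is true.
  5. (!x4 || x8 || !x1) — !x4 is true.
  6. (x6 || x8 || !x11) — x6 is true.
  7. (x8 || x10) — x10 is true.
  8. (!x8 || x10) — !x8 is true.
  9. (!x11 || !x1) — !x1 is true.
  10. (!x9 || x4) — !x9 is true.
  11. (!x4 || !x11 || !x8) — !x8 is true.
  12. (!x8 || x7) — !x8 is true.
  13. (!x4 || !x1 || !x11) — !x4 is true.
  14. (!x7 || x1) — !x7 is true.
  15. (x7 || !x3 || !x11) — !x3 is true.
  16. (x9 || x7 || !x5) — !x5 is true.
  17. (!x7 || !x1) — !x7 is true.
  18. (!x7 || x9 || !x3) — !x3 is true.
  19. (x6 || x10) — x10 is true.
  20. (x6 || x1 || x9) — x6 is true.
  21. (!x1 || !x3 || !x6) — !x3 is true.
  22. (!x8 || x11) — !x8 is true.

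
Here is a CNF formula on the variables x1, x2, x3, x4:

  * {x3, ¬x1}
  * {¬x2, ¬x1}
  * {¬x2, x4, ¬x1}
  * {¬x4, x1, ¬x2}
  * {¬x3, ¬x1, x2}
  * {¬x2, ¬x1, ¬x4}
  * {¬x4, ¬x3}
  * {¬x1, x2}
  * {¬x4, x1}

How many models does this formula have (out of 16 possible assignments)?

4

Satisfying assignments:
  x1=0 x2=0 x3=0 x4=0
  x1=0 x2=0 x3=1 x4=0
  x1=0 x2=1 x3=0 x4=0
  x1=0 x2=1 x3=1 x4=0
That's 4 in total.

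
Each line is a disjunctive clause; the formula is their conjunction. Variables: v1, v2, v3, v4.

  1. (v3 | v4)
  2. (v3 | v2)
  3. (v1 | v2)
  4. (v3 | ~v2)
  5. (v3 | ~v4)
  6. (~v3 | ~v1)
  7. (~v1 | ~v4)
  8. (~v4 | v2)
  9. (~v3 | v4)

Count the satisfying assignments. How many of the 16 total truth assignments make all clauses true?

1

Satisfying assignments:
  v1=0 v2=1 v3=1 v4=1
That's 1 in total.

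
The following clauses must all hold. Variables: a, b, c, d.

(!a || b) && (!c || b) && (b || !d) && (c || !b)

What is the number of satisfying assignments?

Satisfying assignments:
  a=F b=F c=F d=F
  a=F b=T c=T d=F
  a=F b=T c=T d=T
  a=T b=T c=T d=F
  a=T b=T c=T d=T
Count: 5.

5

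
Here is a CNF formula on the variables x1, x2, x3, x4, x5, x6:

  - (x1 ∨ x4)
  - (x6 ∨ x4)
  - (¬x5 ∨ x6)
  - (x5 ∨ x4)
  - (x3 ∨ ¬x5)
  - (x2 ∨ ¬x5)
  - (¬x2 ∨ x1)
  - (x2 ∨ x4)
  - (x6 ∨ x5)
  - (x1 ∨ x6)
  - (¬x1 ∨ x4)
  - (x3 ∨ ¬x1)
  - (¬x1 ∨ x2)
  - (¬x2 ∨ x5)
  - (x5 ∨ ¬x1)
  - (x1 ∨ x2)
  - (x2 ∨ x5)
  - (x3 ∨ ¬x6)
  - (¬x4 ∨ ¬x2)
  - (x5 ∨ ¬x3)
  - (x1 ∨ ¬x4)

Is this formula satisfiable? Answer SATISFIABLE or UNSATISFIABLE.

x1 = True:
  propagation gives x4=True, x3=True, x2=True; an empty clause results — contradiction.
x1 = False:
  propagation gives x4=True; an empty clause results — contradiction.
Every branch closes, so no satisfying assignment exists.

UNSATISFIABLE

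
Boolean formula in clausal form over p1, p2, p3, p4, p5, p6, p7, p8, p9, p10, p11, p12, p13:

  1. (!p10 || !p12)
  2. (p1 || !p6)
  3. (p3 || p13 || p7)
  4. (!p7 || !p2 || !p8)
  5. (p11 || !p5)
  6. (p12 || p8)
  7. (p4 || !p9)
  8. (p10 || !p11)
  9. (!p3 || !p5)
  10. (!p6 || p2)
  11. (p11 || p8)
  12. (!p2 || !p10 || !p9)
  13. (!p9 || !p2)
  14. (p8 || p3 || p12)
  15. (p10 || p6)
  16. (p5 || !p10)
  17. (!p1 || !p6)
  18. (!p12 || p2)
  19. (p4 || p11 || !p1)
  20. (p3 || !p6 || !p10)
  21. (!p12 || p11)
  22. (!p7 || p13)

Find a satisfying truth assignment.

Pure literal: p4 appears only positively; assign p4 = True.
Pure literal: p9 appears only negated; assign p9 = False.
Try p1 = False.
  then p6 is forced to False.
  then p10 is forced to True.
  then p12 is forced to False.
  then p8 is forced to True.
  then p5 is forced to True.
  then p11 is forced to True.
  then p3 is forced to False.
Branch on p2: take p2 = False.
For the remaining variables, p7 = False, p13 = True works.

p1 = F, p2 = F, p3 = F, p4 = T, p5 = T, p6 = F, p7 = F, p8 = T, p9 = F, p10 = T, p11 = T, p12 = F, p13 = T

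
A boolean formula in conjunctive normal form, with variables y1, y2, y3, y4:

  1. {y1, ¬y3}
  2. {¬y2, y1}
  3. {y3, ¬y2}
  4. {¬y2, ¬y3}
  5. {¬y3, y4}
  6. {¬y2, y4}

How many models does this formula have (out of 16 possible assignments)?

The models are:
  y1=F y2=F y3=F y4=F
  y1=F y2=F y3=F y4=T
  y1=T y2=F y3=F y4=F
  y1=T y2=F y3=F y4=T
  y1=T y2=F y3=T y4=T
That's 5 in total.

5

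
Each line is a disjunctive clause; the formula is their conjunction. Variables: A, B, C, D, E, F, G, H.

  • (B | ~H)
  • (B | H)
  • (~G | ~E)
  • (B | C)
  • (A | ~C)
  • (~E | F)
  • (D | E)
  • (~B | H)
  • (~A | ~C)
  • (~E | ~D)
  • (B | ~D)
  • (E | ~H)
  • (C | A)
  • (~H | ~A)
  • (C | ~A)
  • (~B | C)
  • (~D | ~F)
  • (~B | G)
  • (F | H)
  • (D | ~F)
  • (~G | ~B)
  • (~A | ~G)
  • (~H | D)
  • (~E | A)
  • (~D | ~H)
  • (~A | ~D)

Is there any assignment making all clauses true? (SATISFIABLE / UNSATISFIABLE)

A = True:
  propagation gives C=False; an empty clause results — contradiction.
A = False:
  propagation gives C=False; an empty clause results — contradiction.
Every branch closes, so no satisfying assignment exists.

UNSATISFIABLE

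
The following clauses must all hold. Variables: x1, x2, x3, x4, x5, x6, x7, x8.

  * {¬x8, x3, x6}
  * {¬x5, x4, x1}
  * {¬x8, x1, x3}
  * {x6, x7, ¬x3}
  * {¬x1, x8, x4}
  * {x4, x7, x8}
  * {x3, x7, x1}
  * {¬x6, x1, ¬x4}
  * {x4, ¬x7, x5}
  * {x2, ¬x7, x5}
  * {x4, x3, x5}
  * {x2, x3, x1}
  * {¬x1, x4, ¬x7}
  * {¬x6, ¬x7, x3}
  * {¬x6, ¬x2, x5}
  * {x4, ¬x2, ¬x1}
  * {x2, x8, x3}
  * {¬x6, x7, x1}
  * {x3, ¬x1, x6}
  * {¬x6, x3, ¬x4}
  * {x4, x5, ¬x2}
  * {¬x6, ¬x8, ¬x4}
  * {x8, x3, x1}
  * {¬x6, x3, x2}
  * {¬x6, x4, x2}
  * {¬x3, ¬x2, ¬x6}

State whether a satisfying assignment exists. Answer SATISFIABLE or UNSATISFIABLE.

SATISFIABLE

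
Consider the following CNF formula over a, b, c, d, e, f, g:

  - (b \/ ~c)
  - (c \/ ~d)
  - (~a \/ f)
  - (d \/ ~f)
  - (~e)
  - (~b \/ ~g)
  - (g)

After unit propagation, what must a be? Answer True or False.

False

(~e) stands alone — e = False.
Unit clause (g) sets g = True.
In (~g \/ ~b), ~g is now false; ~b must hold, so b = False.
(b \/ ~c) with b = False leaves only ~c, so c = False.
In (~d \/ c), c is now false; ~d must hold, so d = False.
In (~f \/ d), d is now false; ~f must hold, so f = False.
(~a \/ f): since f = False, the clause reduces to (~a). a = False.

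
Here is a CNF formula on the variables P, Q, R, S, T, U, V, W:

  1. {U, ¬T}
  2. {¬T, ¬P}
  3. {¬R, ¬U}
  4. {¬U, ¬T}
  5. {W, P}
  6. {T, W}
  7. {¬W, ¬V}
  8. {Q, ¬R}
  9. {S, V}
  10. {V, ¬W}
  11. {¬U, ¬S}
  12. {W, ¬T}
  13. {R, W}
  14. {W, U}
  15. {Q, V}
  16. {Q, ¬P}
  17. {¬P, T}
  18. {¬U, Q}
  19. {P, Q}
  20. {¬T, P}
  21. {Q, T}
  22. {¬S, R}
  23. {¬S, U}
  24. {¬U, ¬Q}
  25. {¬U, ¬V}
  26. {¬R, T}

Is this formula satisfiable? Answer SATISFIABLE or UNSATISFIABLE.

UNSATISFIABLE

T = True:
  propagation gives U=True; an empty clause results — contradiction.
T = False:
  propagation gives W=True, V=False; an empty clause results — contradiction.
Every branch closes, so no satisfying assignment exists.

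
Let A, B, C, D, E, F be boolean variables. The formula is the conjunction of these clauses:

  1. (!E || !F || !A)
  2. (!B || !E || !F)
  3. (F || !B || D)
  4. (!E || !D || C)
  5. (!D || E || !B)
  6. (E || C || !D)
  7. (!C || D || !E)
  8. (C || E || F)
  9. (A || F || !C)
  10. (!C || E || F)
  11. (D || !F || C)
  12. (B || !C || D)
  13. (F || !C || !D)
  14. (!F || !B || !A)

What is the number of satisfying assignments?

6

The models are:
  A=0 B=0 C=0 D=0 E=1 F=0
  A=0 B=0 C=1 D=1 E=0 F=1
  A=0 B=0 C=1 D=1 E=1 F=1
  A=0 B=1 C=1 D=0 E=0 F=1
  A=1 B=0 C=0 D=0 E=1 F=0
  A=1 B=0 C=1 D=1 E=0 F=1
Count: 6.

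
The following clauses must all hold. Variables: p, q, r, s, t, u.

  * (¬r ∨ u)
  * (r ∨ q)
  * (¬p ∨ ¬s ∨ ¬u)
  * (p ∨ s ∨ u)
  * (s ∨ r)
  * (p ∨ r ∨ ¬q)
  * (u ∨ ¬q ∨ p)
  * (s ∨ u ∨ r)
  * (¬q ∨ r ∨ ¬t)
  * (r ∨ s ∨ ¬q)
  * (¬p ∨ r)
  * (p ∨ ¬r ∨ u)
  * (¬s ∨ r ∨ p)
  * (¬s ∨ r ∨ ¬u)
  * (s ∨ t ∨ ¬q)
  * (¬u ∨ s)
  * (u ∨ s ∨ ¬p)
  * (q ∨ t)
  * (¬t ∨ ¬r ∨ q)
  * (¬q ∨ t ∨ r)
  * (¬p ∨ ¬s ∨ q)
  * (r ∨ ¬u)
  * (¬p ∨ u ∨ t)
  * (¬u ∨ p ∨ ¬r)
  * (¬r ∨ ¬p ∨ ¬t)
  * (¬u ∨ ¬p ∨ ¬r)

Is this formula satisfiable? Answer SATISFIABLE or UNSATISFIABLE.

UNSATISFIABLE

r = True:
  propagation gives u=True, s=True, p=False; an empty clause results — contradiction.
r = False:
  propagation gives q=True, s=True, p=True; an empty clause results — contradiction.
Every branch closes, so no satisfying assignment exists.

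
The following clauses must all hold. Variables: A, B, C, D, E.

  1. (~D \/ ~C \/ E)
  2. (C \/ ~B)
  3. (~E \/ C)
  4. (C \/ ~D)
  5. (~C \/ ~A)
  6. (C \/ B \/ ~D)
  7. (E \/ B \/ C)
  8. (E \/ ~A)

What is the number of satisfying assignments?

6

Satisfying assignments:
  A=0 B=0 C=1 D=0 E=0
  A=0 B=0 C=1 D=0 E=1
  A=0 B=0 C=1 D=1 E=1
  A=0 B=1 C=1 D=0 E=0
  A=0 B=1 C=1 D=0 E=1
  A=0 B=1 C=1 D=1 E=1
That's 6 in total.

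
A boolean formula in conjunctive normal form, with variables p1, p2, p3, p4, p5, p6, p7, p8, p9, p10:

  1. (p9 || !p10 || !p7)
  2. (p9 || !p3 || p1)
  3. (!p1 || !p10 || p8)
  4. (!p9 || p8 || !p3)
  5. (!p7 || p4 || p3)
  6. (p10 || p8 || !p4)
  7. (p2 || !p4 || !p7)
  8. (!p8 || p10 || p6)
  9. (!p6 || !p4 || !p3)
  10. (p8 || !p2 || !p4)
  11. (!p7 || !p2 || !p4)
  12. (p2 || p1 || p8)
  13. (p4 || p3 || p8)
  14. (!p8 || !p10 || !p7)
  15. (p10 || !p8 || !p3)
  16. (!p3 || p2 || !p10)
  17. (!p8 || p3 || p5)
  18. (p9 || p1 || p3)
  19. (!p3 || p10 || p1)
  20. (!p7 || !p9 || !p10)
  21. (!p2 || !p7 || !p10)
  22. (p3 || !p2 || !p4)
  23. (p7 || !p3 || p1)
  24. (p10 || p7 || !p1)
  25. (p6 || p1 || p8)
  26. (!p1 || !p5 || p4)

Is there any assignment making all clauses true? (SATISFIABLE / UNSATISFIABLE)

SATISFIABLE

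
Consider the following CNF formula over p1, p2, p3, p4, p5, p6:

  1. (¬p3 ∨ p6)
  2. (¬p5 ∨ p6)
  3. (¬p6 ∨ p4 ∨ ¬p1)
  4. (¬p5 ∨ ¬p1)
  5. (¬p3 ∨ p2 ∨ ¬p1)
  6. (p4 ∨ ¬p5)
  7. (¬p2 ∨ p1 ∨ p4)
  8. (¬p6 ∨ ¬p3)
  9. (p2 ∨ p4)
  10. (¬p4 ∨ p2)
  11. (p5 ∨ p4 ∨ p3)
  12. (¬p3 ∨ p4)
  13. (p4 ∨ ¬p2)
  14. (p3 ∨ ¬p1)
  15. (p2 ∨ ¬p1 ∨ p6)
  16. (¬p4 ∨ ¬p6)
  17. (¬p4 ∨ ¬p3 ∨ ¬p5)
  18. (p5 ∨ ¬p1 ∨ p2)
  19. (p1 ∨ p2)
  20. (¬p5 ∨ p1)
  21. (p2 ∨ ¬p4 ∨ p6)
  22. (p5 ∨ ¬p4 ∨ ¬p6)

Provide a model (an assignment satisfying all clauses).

p1=0, p2=1, p3=0, p4=1, p5=0, p6=0

Try p1 = False.
  then p2 is forced to True.
  then p4 is forced to True.
  then p6 is forced to False.
  then p3 is forced to False.
  then p5 is forced to False.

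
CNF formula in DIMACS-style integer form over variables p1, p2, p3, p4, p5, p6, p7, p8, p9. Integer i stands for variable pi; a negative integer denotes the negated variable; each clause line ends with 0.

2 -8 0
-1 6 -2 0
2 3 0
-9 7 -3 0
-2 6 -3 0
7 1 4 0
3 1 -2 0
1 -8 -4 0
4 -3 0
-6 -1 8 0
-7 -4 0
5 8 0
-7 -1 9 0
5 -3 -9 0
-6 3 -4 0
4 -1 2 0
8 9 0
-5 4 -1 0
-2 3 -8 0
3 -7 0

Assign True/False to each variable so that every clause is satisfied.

Branch on p1: take p1 = True.
Try p2 = True.
  then p6 is forced to True.
  then p8 is forced to True.
  then p3 is forced to True.
  then p4 is forced to True.
  then p7 is forced to False.
  then p9 is forced to False.
p5 is now unconstrained; take p5 = True.
Every clause has at least one true literal under this assignment.
Check each clause:
  1. {p2, ¬p8} — p2 is true.
  2. {p6, ¬p1, ¬p2} — p6 is true.
  3. {p3, p2} — p2 is true.
  4. {¬p3, ¬p9, p7} — ¬p9 is true.
  5. {¬p3, p6, ¬p2} — p6 is true.
  6. {p1, p4, p7} — p1 is true.
  7. {p3, ¬p2, p1} — p1 is true.
  8. {¬p4, ¬p8, p1} — p1 is true.
  9. {¬p3, p4} — p4 is true.
  10. {p8, ¬p1, ¬p6} — p8 is true.
  11. {¬p7, ¬p4} — ¬p7 is true.
  12. {p8, p5} — p8 is true.
  13. {¬p1, ¬p7, p9} — ¬p7 is true.
  14. {¬p9, ¬p3, p5} — p5 is true.
  15. {¬p6, p3, ¬p4} — p3 is true.
  16. {p2, p4, ¬p1} — p2 is true.
  17. {p9, p8} — p8 is true.
  18. {¬p1, ¬p5, p4} — p4 is true.
  19. {¬p2, ¬p8, p3} — p3 is true.
  20. {¬p7, p3} — ¬p7 is true.

p1=True, p2=True, p3=True, p4=True, p5=True, p6=True, p7=False, p8=True, p9=False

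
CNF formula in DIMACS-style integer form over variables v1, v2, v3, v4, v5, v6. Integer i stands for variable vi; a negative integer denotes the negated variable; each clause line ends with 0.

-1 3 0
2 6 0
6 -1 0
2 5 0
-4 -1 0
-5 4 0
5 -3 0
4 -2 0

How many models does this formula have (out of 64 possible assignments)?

Satisfying assignments:
  v1=0 v2=0 v3=0 v4=1 v5=1 v6=1
  v1=0 v2=0 v3=1 v4=1 v5=1 v6=1
  v1=0 v2=1 v3=0 v4=1 v5=0 v6=0
  v1=0 v2=1 v3=0 v4=1 v5=0 v6=1
  v1=0 v2=1 v3=0 v4=1 v5=1 v6=0
  v1=0 v2=1 v3=0 v4=1 v5=1 v6=1
  v1=0 v2=1 v3=1 v4=1 v5=1 v6=0
  v1=0 v2=1 v3=1 v4=1 v5=1 v6=1
That's 8 in total.

8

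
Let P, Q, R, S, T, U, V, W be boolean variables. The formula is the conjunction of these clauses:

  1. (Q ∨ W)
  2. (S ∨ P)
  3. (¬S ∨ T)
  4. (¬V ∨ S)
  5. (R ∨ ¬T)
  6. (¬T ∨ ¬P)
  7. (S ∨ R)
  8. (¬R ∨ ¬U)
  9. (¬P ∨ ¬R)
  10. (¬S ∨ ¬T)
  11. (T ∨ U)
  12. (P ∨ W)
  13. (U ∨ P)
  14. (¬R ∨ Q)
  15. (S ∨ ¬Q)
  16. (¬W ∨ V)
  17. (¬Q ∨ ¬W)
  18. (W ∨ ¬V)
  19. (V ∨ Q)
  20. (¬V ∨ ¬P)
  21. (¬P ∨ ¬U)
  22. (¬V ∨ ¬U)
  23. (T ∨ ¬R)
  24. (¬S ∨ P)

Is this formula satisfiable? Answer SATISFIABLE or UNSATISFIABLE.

UNSATISFIABLE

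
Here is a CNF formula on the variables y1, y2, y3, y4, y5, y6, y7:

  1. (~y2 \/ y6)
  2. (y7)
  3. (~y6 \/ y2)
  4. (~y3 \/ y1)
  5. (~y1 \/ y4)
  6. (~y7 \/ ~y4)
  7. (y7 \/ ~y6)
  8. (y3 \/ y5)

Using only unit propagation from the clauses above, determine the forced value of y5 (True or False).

True

(y7) stands alone — y7 = True.
In (~y4 \/ ~y7), ~y7 is now false; ~y4 must hold, so y4 = False.
(y4 \/ ~y1) with y4 = False leaves only ~y1, so y1 = False.
In (y1 \/ ~y3), y1 is now false; ~y3 must hold, so y3 = False.
(y3 \/ y5): since y3 = False, the clause reduces to (y5). y5 = True.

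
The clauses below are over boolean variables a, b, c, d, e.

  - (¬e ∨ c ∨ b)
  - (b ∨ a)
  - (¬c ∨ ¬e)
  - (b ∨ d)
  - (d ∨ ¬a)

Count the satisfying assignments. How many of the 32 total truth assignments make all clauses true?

11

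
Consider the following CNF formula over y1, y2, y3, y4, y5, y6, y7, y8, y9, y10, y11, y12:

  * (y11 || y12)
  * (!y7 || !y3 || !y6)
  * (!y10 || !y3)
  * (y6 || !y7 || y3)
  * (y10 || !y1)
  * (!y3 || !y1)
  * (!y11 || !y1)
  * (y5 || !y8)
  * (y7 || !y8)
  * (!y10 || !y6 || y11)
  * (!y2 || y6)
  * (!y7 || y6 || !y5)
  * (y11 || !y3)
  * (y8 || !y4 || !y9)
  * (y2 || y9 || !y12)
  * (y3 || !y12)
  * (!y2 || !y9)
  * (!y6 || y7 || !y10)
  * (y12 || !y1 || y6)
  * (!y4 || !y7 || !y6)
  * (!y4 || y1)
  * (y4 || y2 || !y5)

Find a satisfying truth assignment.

y1=F, y2=F, y3=F, y4=F, y5=F, y6=T, y7=F, y8=F, y9=F, y10=F, y11=T, y12=F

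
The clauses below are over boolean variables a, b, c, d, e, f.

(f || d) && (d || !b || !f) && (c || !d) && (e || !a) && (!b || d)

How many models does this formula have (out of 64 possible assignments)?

18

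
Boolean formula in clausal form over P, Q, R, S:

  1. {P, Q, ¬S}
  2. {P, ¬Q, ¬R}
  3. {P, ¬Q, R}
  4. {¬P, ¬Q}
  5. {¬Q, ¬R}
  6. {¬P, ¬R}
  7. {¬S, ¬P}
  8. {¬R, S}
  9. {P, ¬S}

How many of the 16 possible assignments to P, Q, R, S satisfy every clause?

2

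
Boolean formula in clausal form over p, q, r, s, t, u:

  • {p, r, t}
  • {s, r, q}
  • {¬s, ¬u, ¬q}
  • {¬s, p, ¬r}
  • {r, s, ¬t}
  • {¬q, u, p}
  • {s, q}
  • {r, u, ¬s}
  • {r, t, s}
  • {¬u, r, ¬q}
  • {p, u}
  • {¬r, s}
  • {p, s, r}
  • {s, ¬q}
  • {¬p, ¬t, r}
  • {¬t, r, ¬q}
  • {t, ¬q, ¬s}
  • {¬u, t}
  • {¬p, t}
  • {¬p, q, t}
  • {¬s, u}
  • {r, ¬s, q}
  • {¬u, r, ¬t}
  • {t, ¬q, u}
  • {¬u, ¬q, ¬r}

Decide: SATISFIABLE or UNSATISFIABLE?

SATISFIABLE

Branch on p: take p = True.
  then t is forced to True.
  then r is forced to True.
  then s is forced to True.
  then u is forced to True.
  then q is forced to False.
So p=T  q=F  r=T  s=T  t=T  u=T is a satisfying assignment.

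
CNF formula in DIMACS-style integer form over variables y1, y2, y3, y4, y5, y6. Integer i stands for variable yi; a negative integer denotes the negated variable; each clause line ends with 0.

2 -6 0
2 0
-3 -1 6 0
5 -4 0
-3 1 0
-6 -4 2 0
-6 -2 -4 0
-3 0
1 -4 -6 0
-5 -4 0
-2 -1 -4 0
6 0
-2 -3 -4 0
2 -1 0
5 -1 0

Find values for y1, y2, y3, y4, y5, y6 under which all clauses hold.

y1=False, y2=True, y3=False, y4=False, y5=False, y6=True

Check each clause:
  1. {y2, ¬y6} — y2 is true.
  2. {y2} — y2 is true.
  3. {y6, ¬y3, ¬y1} — ¬y3 is true.
  4. {¬y4, y5} — ¬y4 is true.
  5. {y1, ¬y3} — ¬y3 is true.
  6. {¬y4, y2, ¬y6} — y2 is true.
  7. {¬y6, ¬y4, ¬y2} — ¬y4 is true.
  8. {¬y3} — ¬y3 is true.
  9. {¬y4, y1, ¬y6} — ¬y4 is true.
  10. {¬y5, ¬y4} — ¬y5 is true.
  11. {¬y2, ¬y1, ¬y4} — ¬y4 is true.
  12. {y6} — y6 is true.
  13. {¬y4, ¬y2, ¬y3} — ¬y4 is true.
  14. {¬y1, y2} — y2 is true.
  15. {y5, ¬y1} — ¬y1 is true.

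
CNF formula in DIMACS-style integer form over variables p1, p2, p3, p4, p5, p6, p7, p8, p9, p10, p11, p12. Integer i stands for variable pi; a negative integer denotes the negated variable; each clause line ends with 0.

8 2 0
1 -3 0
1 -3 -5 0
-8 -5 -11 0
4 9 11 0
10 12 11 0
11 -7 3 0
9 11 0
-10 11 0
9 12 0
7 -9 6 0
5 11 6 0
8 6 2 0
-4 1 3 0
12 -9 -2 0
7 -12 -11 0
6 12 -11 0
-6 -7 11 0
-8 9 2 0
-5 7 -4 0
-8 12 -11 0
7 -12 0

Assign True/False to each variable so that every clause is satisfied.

p1 = T, p2 = T, p3 = T, p4 = T, p5 = T, p6 = T, p7 = T, p8 = F, p9 = T, p10 = F, p11 = T, p12 = T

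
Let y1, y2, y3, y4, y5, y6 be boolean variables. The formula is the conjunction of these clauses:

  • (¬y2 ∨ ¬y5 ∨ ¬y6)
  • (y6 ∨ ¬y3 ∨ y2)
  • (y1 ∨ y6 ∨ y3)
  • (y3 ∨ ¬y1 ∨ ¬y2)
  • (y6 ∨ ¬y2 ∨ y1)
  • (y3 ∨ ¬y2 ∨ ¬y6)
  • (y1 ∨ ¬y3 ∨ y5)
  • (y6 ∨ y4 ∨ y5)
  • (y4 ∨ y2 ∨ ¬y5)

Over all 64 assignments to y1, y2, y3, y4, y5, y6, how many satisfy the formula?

Split on y2, then y6.
  y2=1, y6=1: remaining (y1,y3,y4,y5) ∈ {(1,1,0,0); (1,1,1,0)} — 2.
  y2=1, y6=0: remaining (y1,y3,y4,y5) ∈ {(1,1,0,1); (1,1,1,0); (1,1,1,1)} — 3.
  y2=0, y6=1: 10 of the 16 assignments to (y1,y3,y4,y5) work.
  y2=0, y6=0: remaining (y1,y3,y4,y5) ∈ {(1,0,1,0); (1,0,1,1)} — 2.
Total: 2 + 3 + 10 + 2 = 17.

17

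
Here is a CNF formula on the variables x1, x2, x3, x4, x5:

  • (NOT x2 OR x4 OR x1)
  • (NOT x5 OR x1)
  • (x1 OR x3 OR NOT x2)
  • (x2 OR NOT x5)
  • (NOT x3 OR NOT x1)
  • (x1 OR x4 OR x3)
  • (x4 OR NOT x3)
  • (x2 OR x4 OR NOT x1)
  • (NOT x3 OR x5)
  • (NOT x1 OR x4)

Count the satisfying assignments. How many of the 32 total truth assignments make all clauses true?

4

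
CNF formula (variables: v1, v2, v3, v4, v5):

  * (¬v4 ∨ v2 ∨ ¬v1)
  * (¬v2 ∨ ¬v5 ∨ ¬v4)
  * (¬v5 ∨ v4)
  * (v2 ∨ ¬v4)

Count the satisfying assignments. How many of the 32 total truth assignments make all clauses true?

12

Split on v4, then v2.
  v4=1, v2=1: remaining (v1,v3,v5) ∈ {(0,0,0); (0,1,0); (1,0,0); (1,1,0)} — 4.
  v4=1, v2=0: a clause becomes empty — 0.
  v4=0, v2=1: remaining (v1,v3,v5) ∈ {(0,0,0); (0,1,0); (1,0,0); (1,1,0)} — 4.
  v4=0, v2=0: remaining (v1,v3,v5) ∈ {(0,0,0); (0,1,0); (1,0,0); (1,1,0)} — 4.
Total: 4 + 0 + 4 + 4 = 12.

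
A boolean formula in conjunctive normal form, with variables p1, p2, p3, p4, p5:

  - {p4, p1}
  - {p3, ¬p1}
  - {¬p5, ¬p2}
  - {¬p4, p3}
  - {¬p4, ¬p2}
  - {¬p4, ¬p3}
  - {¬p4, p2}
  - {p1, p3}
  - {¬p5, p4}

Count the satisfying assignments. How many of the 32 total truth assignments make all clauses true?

2

Satisfying assignments:
  p1=T p2=F p3=T p4=F p5=F
  p1=T p2=T p3=T p4=F p5=F
That's 2 in total.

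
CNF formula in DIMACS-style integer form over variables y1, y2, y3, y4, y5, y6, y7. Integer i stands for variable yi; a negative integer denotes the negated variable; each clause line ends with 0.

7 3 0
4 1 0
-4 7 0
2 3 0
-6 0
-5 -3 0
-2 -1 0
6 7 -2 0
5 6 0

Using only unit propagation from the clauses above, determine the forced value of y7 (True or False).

(NOT y6) stands alone — y6 = False.
(y6 OR y5) with y6 = False leaves only y5, so y5 = True.
From (NOT y3 OR NOT y5) and y5 = True: y3 = False.
In (y7 OR y3), y3 is now false; y7 must hold, so y7 = True.

True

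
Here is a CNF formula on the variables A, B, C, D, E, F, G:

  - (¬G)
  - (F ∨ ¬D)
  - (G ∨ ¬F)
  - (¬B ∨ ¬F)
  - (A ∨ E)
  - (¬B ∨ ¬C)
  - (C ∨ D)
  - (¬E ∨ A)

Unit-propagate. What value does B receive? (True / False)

False

Unit clause (¬G) sets G = False.
From (¬F ∨ G) and G = False: F = False.
(F ∨ ¬D): since F = False, the clause reduces to (¬D). D = False.
In (D ∨ C), D is now false; C must hold, so C = True.
In (¬B ∨ ¬C), ¬C is now false; ¬B must hold, so B = False.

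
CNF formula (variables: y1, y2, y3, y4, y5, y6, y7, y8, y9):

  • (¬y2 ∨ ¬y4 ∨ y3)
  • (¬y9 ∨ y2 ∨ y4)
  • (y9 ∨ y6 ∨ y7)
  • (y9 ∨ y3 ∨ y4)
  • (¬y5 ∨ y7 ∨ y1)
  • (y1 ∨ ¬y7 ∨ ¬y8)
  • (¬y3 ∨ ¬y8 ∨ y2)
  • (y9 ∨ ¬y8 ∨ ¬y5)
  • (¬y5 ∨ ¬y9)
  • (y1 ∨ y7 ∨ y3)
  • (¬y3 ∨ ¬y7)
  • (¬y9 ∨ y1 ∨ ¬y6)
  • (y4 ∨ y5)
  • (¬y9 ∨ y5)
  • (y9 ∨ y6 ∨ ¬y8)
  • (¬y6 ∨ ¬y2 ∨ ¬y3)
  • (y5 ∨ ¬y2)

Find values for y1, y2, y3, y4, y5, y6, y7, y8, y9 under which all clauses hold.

Pure literal: y1 appears only positively; assign y1 = True.
Pure literal: y8 appears only negated; assign y8 = False.
Set y2 = False and propagate.
For the remaining variables, y3 = True, y4 = True, y5 = False, y6 = True, y7 = False, y9 = False works.
Check each clause:
  1. (¬y4 ∨ y3 ∨ ¬y2) — y3 is true.
  2. (y2 ∨ ¬y9 ∨ y4) — y4 is true.
  3. (y6 ∨ y9 ∨ y7) — y6 is true.
  4. (y3 ∨ y4 ∨ y9) — y3 is true.
  5. (¬y5 ∨ y7 ∨ y1) — y1 is true.
  6. (¬y7 ∨ ¬y8 ∨ y1) — ¬y8 is true.
  7. (¬y3 ∨ y2 ∨ ¬y8) — ¬y8 is true.
  8. (y9 ∨ ¬y8 ∨ ¬y5) — ¬y8 is true.
  9. (¬y9 ∨ ¬y5) — ¬y5 is true.
  10. (y1 ∨ y7 ∨ y3) — y1 is true.
  11. (¬y3 ∨ ¬y7) — ¬y7 is true.
  12. (¬y6 ∨ ¬y9 ∨ y1) — y1 is true.
  13. (y5 ∨ y4) — y4 is true.
  14. (¬y9 ∨ y5) — ¬y9 is true.
  15. (¬y8 ∨ y6 ∨ y9) — ¬y8 is true.
  16. (¬y3 ∨ ¬y6 ∨ ¬y2) — ¬y2 is true.
  17. (¬y2 ∨ y5) — ¬y2 is true.

y1=1, y2=0, y3=1, y4=1, y5=0, y6=1, y7=0, y8=0, y9=0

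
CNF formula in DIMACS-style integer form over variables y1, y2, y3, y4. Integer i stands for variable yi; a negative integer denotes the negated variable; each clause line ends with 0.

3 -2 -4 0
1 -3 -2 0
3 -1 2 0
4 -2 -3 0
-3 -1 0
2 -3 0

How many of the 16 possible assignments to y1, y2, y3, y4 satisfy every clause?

Satisfying assignments:
  y1=0 y2=0 y3=0 y4=0
  y1=0 y2=0 y3=0 y4=1
  y1=0 y2=1 y3=0 y4=0
  y1=1 y2=1 y3=0 y4=0
That's 4 in total.

4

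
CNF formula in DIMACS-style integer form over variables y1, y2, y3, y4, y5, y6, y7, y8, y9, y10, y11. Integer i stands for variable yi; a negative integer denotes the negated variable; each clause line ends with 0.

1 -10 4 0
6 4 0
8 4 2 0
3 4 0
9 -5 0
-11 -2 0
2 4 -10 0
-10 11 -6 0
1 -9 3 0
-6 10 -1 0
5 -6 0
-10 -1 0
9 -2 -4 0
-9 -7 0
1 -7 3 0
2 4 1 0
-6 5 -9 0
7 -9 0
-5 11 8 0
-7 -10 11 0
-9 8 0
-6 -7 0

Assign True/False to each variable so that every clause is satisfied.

y1=True  y2=False  y3=True  y4=True  y5=False  y6=False  y7=False  y8=True  y9=False  y10=False  y11=False

Check each clause:
  1. (y4 || y1 || !y10) — y1 is true.
  2. (y6 || y4) — y4 is true.
  3. (y2 || y4 || y8) — y8 is true.
  4. (y3 || y4) — y3 is true.
  5. (y9 || !y5) — !y5 is true.
  6. (!y2 || !y11) — !y11 is true.
  7. (y2 || y4 || !y10) — y4 is true.
  8. (!y10 || !y6 || y11) — !y6 is true.
  9. (y1 || y3 || !y9) — y1 is true.
  10. (!y1 || y10 || !y6) — !y6 is true.
  11. (y5 || !y6) — !y6 is true.
  12. (!y1 || !y10) — !y10 is true.
  13. (!y2 || !y4 || y9) — !y2 is true.
  14. (!y9 || !y7) — !y7 is true.
  15. (y3 || !y7 || y1) — y1 is true.
  16. (y2 || y4 || y1) — y1 is true.
  17. (!y6 || y5 || !y9) — !y6 is true.
  18. (!y9 || y7) — !y9 is true.
  19. (y11 || !y5 || y8) — y8 is true.
  20. (!y10 || !y7 || y11) — !y7 is true.
  21. (y8 || !y9) — y8 is true.
  22. (!y7 || !y6) — !y7 is true.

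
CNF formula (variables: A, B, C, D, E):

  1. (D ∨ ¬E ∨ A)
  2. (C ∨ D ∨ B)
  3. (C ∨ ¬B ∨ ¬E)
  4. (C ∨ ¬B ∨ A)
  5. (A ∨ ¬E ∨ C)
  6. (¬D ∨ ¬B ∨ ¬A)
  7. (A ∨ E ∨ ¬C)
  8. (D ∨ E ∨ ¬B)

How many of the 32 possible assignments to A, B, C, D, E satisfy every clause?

10

Split on A, then B.
  A=T, B=T: remaining (C,D,E) ∈ {(T,F,T)} — 1.
  A=T, B=F: E free; 3 ways for (C,D) × 2^1 = 6.
  A=F, B=T: remaining (C,D,E) ∈ {(T,T,T)} — 1.
  A=F, B=F: remaining (C,D,E) ∈ {(F,T,F); (T,T,T)} — 2.
Total: 1 + 6 + 1 + 2 = 10.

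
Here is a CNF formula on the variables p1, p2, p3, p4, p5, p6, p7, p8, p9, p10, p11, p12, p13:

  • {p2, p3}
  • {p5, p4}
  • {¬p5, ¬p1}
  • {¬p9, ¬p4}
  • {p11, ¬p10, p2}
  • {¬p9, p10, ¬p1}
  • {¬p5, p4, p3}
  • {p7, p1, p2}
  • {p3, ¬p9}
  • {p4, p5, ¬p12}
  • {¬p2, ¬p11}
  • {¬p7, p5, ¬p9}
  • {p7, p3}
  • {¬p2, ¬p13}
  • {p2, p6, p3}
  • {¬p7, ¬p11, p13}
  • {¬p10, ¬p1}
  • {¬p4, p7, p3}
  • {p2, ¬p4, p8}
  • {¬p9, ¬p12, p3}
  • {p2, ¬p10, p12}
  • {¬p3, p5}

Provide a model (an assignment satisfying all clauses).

p1 = 0  p2 = 1  p3 = 1  p4 = 0  p5 = 1  p6 = 1  p7 = 0  p8 = 1  p9 = 1  p10 = 1  p11 = 0  p12 = 0  p13 = 0

Check each clause:
  1. {p3, p2} — p2 is true.
  2. {p4, p5} — p5 is true.
  3. {¬p5, ¬p1} — ¬p1 is true.
  4. {¬p9, ¬p4} — ¬p4 is true.
  5. {¬p10, p2, p11} — p2 is true.
  6. {p10, ¬p1, ¬p9} — p10 is true.
  7. {p4, p3, ¬p5} — p3 is true.
  8. {p7, p2, p1} — p2 is true.
  9. {p3, ¬p9} — p3 is true.
  10. {¬p12, p4, p5} — ¬p12 is true.
  11. {¬p11, ¬p2} — ¬p11 is true.
  12. {¬p7, ¬p9, p5} — ¬p7 is true.
  13. {p7, p3} — p3 is true.
  14. {¬p13, ¬p2} — ¬p13 is true.
  15. {p3, p2, p6} — p2 is true.
  16. {p13, ¬p11, ¬p7} — ¬p7 is true.
  17. {¬p10, ¬p1} — ¬p1 is true.
  18. {¬p4, p3, p7} — p3 is true.
  19. {¬p4, p8, p2} — p8 is true.
  20. {¬p9, ¬p12, p3} — p3 is true.
  21. {p2, p12, ¬p10} — p2 is true.
  22. {p5, ¬p3} — p5 is true.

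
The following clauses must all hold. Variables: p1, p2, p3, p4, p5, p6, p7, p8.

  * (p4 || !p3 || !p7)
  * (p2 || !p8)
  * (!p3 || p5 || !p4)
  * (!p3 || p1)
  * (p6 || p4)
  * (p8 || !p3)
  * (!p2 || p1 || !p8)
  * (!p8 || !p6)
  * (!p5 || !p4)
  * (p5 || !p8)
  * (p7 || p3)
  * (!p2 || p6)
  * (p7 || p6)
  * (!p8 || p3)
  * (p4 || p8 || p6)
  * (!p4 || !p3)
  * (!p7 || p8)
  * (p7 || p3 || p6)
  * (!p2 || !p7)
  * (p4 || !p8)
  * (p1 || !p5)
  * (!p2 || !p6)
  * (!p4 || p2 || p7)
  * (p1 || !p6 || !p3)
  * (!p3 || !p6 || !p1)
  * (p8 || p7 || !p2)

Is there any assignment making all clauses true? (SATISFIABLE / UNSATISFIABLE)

p3 = True:
  propagation gives p1=True, p8=True, p2=True, p6=False; an empty clause results — contradiction.
p3 = False:
  propagation gives p7=True, p8=False; an empty clause results — contradiction.
Every branch closes, so no satisfying assignment exists.

UNSATISFIABLE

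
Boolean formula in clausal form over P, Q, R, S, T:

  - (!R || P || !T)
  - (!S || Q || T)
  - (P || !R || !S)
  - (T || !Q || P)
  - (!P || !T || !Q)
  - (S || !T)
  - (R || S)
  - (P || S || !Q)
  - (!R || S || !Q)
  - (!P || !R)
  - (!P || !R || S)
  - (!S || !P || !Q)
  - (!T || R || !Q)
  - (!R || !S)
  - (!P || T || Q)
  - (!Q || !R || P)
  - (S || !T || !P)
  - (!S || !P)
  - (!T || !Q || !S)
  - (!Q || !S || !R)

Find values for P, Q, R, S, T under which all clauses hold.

P=0, Q=0, R=0, S=1, T=1

Branch on P: take P = False.
Try Q = False.
Branch on R: take R = False.
  then S is forced to True.
  then T is forced to True.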